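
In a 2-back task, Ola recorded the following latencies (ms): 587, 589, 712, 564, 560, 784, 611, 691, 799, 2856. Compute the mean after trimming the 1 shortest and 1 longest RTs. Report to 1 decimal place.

Sorted: 560, 564, 587, 589, 611, 691, 712, 784, 799, 2856
Drop lowest 1 (560) and highest 1 (2856)
Remaining (n=8): Σ = 5337, mean = 5337/8 = 667.125

667.1 ms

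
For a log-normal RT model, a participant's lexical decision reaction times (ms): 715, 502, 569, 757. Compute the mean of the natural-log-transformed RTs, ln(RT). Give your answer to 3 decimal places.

6.441

ln(RT): 6.5723, 6.2186, 6.3439, 6.6294
Σ ln(RT) = 25.7641
Mean = 25.7641/4 = 6.44103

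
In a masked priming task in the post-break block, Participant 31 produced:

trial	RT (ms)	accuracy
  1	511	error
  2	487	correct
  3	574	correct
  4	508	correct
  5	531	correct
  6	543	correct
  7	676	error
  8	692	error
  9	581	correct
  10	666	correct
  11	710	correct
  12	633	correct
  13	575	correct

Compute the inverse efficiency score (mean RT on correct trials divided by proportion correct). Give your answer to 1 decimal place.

Correct trials (n=10): 487, 574, 508, 531, 543, 581, 666, 710, 633, 575
Mean correct RT = 5808/10 = 580.8000 ms
Proportion correct = 10/13
IES = 580.8000 / (10/13) = 755.040 ms

755.0 ms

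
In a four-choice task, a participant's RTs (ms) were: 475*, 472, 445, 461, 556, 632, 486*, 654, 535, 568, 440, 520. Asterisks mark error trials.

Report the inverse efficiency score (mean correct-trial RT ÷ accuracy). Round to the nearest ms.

Correct trials (n=10): 472, 445, 461, 556, 632, 654, 535, 568, 440, 520
Mean correct RT = 5283/10 = 528.3000 ms
Proportion correct = 10/12
IES = 528.3000 / (10/12) = 633.960 ms

634 ms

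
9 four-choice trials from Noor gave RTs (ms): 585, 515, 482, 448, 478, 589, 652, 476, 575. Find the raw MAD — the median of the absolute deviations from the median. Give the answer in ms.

60 ms

Sorted: 448, 476, 478, 482, 515, 575, 585, 589, 652 → median = 515
|x − 515|: 70, 0, 33, 67, 37, 74, 137, 39, 60
Sorted deviations: 0, 33, 37, 39, 60, 67, 70, 74, 137 → MAD = 60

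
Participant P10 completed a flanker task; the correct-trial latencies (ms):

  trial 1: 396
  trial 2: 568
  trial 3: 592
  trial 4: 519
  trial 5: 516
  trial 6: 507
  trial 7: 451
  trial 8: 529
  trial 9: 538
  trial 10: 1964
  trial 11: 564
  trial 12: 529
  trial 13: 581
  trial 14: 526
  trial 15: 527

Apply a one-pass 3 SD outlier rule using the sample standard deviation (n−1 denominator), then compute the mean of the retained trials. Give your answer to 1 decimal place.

n = 15, ΣRT = 9307, M = 620.467
Σ(x−M)² = 1967771.73; s = √(1967771.73/14) = 374.907
Cutoffs: 620.467 ± 3·374.907 → [-504.3, 1745.2]
Outside: 1964 → excluded.
Retained (n=14): Σ = 7343, mean = 7343/14 = 524.500

524.5 ms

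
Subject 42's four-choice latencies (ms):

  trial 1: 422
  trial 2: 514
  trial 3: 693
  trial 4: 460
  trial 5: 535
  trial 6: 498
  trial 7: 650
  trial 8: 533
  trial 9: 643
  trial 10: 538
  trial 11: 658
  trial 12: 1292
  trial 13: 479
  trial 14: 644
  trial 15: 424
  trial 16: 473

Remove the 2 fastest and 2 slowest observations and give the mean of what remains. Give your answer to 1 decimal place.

Sorted: 422, 424, 460, 473, 479, 498, 514, 533, 535, 538, 643, 644, 650, 658, 693, 1292
Drop lowest 2 (422, 424) and highest 2 (693, 1292)
Remaining (n=12): Σ = 6625, mean = 6625/12 = 552.083

552.1 ms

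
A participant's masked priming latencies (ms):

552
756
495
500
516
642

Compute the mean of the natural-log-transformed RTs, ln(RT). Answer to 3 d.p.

6.345

ln(RT): 6.3135, 6.6280, 6.2046, 6.2146, 6.2461, 6.4646
Σ ln(RT) = 38.0715
Mean = 38.0715/6 = 6.34524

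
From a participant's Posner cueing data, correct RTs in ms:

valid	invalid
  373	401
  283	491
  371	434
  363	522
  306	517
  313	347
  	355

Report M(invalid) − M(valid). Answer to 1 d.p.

M(valid) = 2009/6 = 334.833
M(invalid) = 3067/7 = 438.143
Difference = 438.143 − 334.833 = 103.310 ms

103.3 ms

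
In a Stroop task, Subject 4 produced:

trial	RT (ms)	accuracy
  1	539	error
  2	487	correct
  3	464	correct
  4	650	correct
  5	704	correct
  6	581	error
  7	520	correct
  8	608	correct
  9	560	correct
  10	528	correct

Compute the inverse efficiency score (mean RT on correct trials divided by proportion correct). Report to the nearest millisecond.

Correct trials (n=8): 487, 464, 650, 704, 520, 608, 560, 528
Mean correct RT = 4521/8 = 565.1250 ms
Proportion correct = 8/10
IES = 565.1250 / (8/10) = 706.406 ms

706 ms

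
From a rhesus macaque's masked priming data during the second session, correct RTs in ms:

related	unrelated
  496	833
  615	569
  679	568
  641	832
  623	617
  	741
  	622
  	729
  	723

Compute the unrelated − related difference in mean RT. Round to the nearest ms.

M(related) = 3054/5 = 610.800
M(unrelated) = 6234/9 = 692.667
Difference = 692.667 − 610.800 = 81.867 ms

82 ms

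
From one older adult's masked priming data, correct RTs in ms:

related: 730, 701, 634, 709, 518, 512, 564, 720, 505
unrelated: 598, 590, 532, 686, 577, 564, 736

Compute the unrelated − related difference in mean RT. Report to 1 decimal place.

M(related) = 5593/9 = 621.444
M(unrelated) = 4283/7 = 611.857
Difference = 611.857 − 621.444 = -9.587 ms

-9.6 ms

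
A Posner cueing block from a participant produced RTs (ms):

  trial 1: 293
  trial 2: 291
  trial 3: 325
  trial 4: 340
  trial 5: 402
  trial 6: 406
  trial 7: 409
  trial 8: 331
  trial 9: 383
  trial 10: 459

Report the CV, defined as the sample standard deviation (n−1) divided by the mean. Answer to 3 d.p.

n = 10, Σ = 3639, M = 363.9000
Σ(x−M)² = 28174.900; s = √(28174.900/9) = 55.9513
CV = 55.9513 / 363.9000 = 0.15375

0.154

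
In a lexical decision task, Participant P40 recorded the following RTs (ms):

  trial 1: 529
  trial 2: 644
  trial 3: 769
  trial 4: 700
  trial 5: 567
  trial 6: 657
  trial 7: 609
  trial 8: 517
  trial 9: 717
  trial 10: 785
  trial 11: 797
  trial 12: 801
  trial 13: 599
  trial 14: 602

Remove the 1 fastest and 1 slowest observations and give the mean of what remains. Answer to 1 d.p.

664.6 ms

Sorted: 517, 529, 567, 599, 602, 609, 644, 657, 700, 717, 769, 785, 797, 801
Drop lowest 1 (517) and highest 1 (801)
Remaining (n=12): Σ = 7975, mean = 7975/12 = 664.583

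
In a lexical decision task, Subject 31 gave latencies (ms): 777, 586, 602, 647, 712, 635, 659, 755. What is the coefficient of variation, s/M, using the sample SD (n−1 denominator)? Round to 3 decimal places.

n = 8, Σ = 5373, M = 671.6250
Σ(x−M)² = 33971.875; s = √(33971.875/7) = 69.6644
CV = 69.6644 / 671.6250 = 0.10373

0.104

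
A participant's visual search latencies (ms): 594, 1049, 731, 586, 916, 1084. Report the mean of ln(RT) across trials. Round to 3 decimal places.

ln(RT): 6.3869, 6.9556, 6.5944, 6.3733, 6.8200, 6.9884
Σ ln(RT) = 40.1186
Mean = 40.1186/6 = 6.68644

6.686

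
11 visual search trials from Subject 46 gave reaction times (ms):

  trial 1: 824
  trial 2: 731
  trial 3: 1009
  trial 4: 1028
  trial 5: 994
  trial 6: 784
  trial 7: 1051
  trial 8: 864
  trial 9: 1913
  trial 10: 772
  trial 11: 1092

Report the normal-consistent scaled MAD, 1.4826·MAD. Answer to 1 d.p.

Sorted: 731, 772, 784, 824, 864, 994, 1009, 1028, 1051, 1092, 1913 → median = 994
|x − 994| sorted: 0, 15, 34, 57, 98, 130, 170, 210, 222, 263, 919 → MAD = 130
Robust SD ≈ 1.4826 × 130 = 192.738

192.7 ms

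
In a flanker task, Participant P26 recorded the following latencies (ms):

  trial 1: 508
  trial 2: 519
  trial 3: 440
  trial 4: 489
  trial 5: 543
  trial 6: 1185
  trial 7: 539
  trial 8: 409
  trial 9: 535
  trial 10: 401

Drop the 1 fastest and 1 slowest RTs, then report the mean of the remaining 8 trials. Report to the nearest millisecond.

Sorted: 401, 409, 440, 489, 508, 519, 535, 539, 543, 1185
Drop lowest 1 (401) and highest 1 (1185)
Remaining (n=8): Σ = 3982, mean = 3982/8 = 497.750

498 ms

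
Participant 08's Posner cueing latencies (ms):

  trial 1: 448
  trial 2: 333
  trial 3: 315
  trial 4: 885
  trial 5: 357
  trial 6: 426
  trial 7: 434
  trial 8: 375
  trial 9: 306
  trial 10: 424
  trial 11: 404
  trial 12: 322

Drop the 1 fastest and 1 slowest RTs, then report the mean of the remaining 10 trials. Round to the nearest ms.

384 ms

Sorted: 306, 315, 322, 333, 357, 375, 404, 424, 426, 434, 448, 885
Drop lowest 1 (306) and highest 1 (885)
Remaining (n=10): Σ = 3838, mean = 3838/10 = 383.800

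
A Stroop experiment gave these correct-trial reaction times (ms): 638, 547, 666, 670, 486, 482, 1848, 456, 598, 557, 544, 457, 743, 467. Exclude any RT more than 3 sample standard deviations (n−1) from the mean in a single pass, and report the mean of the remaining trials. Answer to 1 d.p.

562.4 ms

n = 14, ΣRT = 9159, M = 654.214
Σ(x−M)² = 1641096.36; s = √(1641096.36/13) = 355.300
Cutoffs: 654.214 ± 3·355.300 → [-411.7, 1720.1]
Outside: 1848 → excluded.
Retained (n=13): Σ = 7311, mean = 7311/13 = 562.385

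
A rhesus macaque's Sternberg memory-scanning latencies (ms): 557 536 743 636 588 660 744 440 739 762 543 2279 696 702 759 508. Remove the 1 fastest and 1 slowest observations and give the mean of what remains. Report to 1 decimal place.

655.2 ms

Sorted: 440, 508, 536, 543, 557, 588, 636, 660, 696, 702, 739, 743, 744, 759, 762, 2279
Drop lowest 1 (440) and highest 1 (2279)
Remaining (n=14): Σ = 9173, mean = 9173/14 = 655.214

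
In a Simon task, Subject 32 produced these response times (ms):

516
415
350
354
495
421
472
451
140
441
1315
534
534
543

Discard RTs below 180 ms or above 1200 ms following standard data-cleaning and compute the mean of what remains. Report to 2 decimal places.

460.50 ms

Excluded: 140, 1315
Retained (n=12): Σ = 5526
Mean = 5526/12 = 460.5000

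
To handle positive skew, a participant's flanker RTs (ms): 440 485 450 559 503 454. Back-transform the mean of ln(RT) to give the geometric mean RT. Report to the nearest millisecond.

480 ms

ln(RT): 6.0868, 6.1841, 6.1092, 6.3261, 6.2206, 6.1181
Mean ln(RT) = 37.0450/6 = 6.17417
Geometric mean = exp(6.17417) = 480.18 ms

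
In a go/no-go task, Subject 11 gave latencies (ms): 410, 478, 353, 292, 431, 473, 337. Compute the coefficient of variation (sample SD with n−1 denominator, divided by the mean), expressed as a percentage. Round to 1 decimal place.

17.9%

n = 7, Σ = 2774, M = 396.2857
Σ(x−M)² = 30219.429; s = √(30219.429/6) = 70.9688
CV = 70.9688 / 396.2857 = 0.17908 = 17.908%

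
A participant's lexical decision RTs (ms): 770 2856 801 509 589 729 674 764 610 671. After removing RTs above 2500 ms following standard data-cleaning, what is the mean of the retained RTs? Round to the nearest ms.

680 ms

Excluded: 2856
Retained (n=9): Σ = 6117
Mean = 6117/9 = 679.6667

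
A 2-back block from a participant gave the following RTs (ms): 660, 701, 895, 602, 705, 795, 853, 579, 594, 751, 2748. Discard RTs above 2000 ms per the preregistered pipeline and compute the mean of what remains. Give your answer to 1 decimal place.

713.5 ms

Excluded: 2748
Retained (n=10): Σ = 7135
Mean = 7135/10 = 713.5000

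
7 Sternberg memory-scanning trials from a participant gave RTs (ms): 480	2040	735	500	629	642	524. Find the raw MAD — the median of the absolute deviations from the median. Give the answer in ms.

Sorted: 480, 500, 524, 629, 642, 735, 2040 → median = 629
|x − 629|: 149, 1411, 106, 129, 0, 13, 105
Sorted deviations: 0, 13, 105, 106, 129, 149, 1411 → MAD = 106

106 ms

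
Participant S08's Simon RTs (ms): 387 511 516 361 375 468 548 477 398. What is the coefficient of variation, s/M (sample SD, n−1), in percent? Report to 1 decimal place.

15.5%

n = 9, Σ = 4041, M = 449.0000
Σ(x−M)² = 38944.000; s = √(38944.000/8) = 69.7711
CV = 69.7711 / 449.0000 = 0.15539 = 15.539%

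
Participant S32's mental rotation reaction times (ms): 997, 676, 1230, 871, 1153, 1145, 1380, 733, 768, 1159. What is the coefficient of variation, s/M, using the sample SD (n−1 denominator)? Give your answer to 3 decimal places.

0.236

n = 10, Σ = 10112, M = 1011.2000
Σ(x−M)² = 512499.600; s = √(512499.600/9) = 238.6303
CV = 238.6303 / 1011.2000 = 0.23599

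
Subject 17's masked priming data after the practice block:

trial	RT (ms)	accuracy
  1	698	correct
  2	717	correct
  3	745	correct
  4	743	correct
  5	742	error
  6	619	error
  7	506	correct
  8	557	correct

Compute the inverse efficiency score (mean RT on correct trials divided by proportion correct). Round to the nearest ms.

Correct trials (n=6): 698, 717, 745, 743, 506, 557
Mean correct RT = 3966/6 = 661.0000 ms
Proportion correct = 6/8
IES = 661.0000 / (6/8) = 881.333 ms

881 ms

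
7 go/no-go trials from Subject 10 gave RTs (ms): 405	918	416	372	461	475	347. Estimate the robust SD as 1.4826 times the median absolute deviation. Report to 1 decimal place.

66.7 ms

Sorted: 347, 372, 405, 416, 461, 475, 918 → median = 416
|x − 416| sorted: 0, 11, 44, 45, 59, 69, 502 → MAD = 45
Robust SD ≈ 1.4826 × 45 = 66.717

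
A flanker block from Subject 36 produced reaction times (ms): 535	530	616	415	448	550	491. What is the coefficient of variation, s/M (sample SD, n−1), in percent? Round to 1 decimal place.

13.1%

n = 7, Σ = 3585, M = 512.1429
Σ(x−M)² = 27058.857; s = √(27058.857/6) = 67.1551
CV = 67.1551 / 512.1429 = 0.13113 = 13.113%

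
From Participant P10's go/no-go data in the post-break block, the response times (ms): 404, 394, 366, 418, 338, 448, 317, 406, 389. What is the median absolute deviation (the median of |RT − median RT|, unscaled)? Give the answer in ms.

24 ms

Sorted: 317, 338, 366, 389, 394, 404, 406, 418, 448 → median = 394
|x − 394|: 10, 0, 28, 24, 56, 54, 77, 12, 5
Sorted deviations: 0, 5, 10, 12, 24, 28, 54, 56, 77 → MAD = 24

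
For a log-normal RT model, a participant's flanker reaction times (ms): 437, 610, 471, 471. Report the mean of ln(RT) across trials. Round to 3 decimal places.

ln(RT): 6.0799, 6.4135, 6.1549, 6.1549
Σ ln(RT) = 24.8031
Mean = 24.8031/4 = 6.20078

6.201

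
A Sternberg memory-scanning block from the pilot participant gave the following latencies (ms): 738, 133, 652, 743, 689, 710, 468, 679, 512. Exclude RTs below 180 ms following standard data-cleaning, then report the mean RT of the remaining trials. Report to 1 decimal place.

648.9 ms

Excluded: 133
Retained (n=8): Σ = 5191
Mean = 5191/8 = 648.8750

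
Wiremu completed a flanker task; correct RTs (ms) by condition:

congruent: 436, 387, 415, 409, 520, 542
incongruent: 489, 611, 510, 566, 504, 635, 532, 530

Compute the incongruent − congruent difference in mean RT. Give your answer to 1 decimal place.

95.6 ms

M(congruent) = 2709/6 = 451.500
M(incongruent) = 4377/8 = 547.125
Difference = 547.125 − 451.500 = 95.625 ms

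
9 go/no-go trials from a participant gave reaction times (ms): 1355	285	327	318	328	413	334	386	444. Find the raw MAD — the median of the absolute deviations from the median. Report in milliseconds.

49 ms

Sorted: 285, 318, 327, 328, 334, 386, 413, 444, 1355 → median = 334
|x − 334|: 1021, 49, 7, 16, 6, 79, 0, 52, 110
Sorted deviations: 0, 6, 7, 16, 49, 52, 79, 110, 1021 → MAD = 49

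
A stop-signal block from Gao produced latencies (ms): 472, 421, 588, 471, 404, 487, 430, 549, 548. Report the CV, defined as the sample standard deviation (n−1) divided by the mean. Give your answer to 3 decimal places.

0.132

n = 9, Σ = 4370, M = 485.5556
Σ(x−M)² = 32722.222; s = √(32722.222/8) = 63.9553
CV = 63.9553 / 485.5556 = 0.13172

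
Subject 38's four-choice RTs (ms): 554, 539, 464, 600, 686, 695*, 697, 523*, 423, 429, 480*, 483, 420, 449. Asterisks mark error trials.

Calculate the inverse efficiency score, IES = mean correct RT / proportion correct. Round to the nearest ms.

665 ms

Correct trials (n=11): 554, 539, 464, 600, 686, 697, 423, 429, 483, 420, 449
Mean correct RT = 5744/11 = 522.1818 ms
Proportion correct = 11/14
IES = 522.1818 / (11/14) = 664.595 ms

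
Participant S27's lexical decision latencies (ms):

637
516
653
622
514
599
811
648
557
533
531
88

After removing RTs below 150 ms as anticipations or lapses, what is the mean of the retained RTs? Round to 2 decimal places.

Excluded: 88
Retained (n=11): Σ = 6621
Mean = 6621/11 = 601.9091

601.91 ms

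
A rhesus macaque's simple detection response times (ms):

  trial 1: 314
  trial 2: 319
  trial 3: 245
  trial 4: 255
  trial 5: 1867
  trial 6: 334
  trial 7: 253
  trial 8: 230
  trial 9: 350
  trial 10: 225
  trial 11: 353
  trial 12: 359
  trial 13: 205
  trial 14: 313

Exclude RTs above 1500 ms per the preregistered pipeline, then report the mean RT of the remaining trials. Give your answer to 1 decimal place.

Excluded: 1867
Retained (n=13): Σ = 3755
Mean = 3755/13 = 288.8462

288.8 ms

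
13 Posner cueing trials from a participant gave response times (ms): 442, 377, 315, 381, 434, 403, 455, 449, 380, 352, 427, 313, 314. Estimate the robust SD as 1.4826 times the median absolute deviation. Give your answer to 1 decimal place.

Sorted: 313, 314, 315, 352, 377, 380, 381, 403, 427, 434, 442, 449, 455 → median = 381
|x − 381| sorted: 0, 1, 4, 22, 29, 46, 53, 61, 66, 67, 68, 68, 74 → MAD = 53
Robust SD ≈ 1.4826 × 53 = 78.578

78.6 ms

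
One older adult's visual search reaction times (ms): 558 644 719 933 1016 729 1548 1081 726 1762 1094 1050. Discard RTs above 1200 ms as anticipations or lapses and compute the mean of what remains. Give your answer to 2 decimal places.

855.00 ms

Excluded: 1548, 1762
Retained (n=10): Σ = 8550
Mean = 8550/10 = 855.0000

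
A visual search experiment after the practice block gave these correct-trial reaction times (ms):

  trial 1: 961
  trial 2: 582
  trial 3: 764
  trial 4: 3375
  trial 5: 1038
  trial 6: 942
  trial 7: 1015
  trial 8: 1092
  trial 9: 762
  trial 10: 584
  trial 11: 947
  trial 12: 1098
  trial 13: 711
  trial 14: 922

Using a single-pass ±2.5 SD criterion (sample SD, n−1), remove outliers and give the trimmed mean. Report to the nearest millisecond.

878 ms

n = 14, ΣRT = 14793, M = 1056.643
Σ(x−M)² = 6172863.21; s = √(6172863.21/13) = 689.083
Cutoffs: 1056.643 ± 2.5·689.083 → [-666.1, 2779.4]
Outside: 3375 → excluded.
Retained (n=13): Σ = 11418, mean = 11418/13 = 878.308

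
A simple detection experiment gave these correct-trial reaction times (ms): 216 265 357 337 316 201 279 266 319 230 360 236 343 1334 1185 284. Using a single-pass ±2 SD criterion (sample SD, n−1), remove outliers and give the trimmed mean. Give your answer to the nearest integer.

n = 16, ΣRT = 6528, M = 408.000
Σ(x−M)² = 1705372.00; s = √(1705372.00/15) = 337.182
Cutoffs: 408.000 ± 2·337.182 → [-266.4, 1082.4]
Outside: 1185, 1334 → excluded.
Retained (n=14): Σ = 4009, mean = 4009/14 = 286.357

286 ms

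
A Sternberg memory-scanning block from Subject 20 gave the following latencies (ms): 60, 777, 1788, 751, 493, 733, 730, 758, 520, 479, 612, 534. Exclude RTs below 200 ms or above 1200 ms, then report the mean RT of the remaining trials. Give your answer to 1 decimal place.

638.7 ms

Excluded: 60, 1788
Retained (n=10): Σ = 6387
Mean = 6387/10 = 638.7000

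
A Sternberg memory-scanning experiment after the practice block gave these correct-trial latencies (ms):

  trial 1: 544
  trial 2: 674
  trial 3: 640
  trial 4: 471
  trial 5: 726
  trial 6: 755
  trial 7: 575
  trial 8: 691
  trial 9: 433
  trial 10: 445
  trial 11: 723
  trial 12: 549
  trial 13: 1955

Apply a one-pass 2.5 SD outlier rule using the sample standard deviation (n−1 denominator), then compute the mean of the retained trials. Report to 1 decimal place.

n = 13, ΣRT = 9181, M = 706.231
Σ(x−M)² = 1834624.31; s = √(1834624.31/12) = 391.006
Cutoffs: 706.231 ± 2.5·391.006 → [-271.3, 1683.7]
Outside: 1955 → excluded.
Retained (n=12): Σ = 7226, mean = 7226/12 = 602.167

602.2 ms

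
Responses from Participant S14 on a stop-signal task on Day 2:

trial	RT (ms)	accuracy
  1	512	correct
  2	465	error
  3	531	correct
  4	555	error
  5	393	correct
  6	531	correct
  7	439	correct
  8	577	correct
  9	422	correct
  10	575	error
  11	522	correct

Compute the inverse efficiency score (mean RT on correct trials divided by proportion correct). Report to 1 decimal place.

Correct trials (n=8): 512, 531, 393, 531, 439, 577, 422, 522
Mean correct RT = 3927/8 = 490.8750 ms
Proportion correct = 8/11
IES = 490.8750 / (8/11) = 674.953 ms

675.0 ms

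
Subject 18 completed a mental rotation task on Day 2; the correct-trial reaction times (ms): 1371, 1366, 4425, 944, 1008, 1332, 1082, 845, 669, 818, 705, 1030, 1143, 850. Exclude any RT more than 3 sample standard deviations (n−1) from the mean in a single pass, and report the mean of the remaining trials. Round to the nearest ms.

1013 ms

n = 14, ΣRT = 17588, M = 1256.286
Σ(x−M)² = 11500400.86; s = √(11500400.86/13) = 940.556
Cutoffs: 1256.286 ± 3·940.556 → [-1565.4, 4078.0]
Outside: 4425 → excluded.
Retained (n=13): Σ = 13163, mean = 13163/13 = 1012.538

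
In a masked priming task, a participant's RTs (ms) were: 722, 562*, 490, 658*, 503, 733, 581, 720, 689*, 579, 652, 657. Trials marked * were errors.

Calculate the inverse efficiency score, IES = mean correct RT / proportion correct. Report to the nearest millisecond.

835 ms

Correct trials (n=9): 722, 490, 503, 733, 581, 720, 579, 652, 657
Mean correct RT = 5637/9 = 626.3333 ms
Proportion correct = 9/12
IES = 626.3333 / (9/12) = 835.111 ms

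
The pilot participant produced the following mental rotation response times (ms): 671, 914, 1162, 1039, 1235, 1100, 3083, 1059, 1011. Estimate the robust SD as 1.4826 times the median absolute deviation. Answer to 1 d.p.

152.7 ms

Sorted: 671, 914, 1011, 1039, 1059, 1100, 1162, 1235, 3083 → median = 1059
|x − 1059| sorted: 0, 20, 41, 48, 103, 145, 176, 388, 2024 → MAD = 103
Robust SD ≈ 1.4826 × 103 = 152.708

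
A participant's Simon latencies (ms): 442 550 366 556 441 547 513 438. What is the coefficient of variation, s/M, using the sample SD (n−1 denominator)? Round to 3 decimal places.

0.145

n = 8, Σ = 3853, M = 481.6250
Σ(x−M)² = 33957.875; s = √(33957.875/7) = 69.6500
CV = 69.6500 / 481.6250 = 0.14461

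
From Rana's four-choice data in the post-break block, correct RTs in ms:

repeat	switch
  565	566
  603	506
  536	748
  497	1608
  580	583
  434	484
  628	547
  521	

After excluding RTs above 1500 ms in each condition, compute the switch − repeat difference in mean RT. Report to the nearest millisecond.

27 ms

switch: exclude 1608
M(repeat) = 4364/8 = 545.500
M(switch) = 3434/6 = 572.333
Difference = 572.333 − 545.500 = 26.833 ms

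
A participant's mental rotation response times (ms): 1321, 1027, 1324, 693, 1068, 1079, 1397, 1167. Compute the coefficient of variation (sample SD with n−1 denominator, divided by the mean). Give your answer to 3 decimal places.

0.198

n = 8, Σ = 9076, M = 1134.5000
Σ(x−M)² = 354636.000; s = √(354636.000/7) = 225.0828
CV = 225.0828 / 1134.5000 = 0.19840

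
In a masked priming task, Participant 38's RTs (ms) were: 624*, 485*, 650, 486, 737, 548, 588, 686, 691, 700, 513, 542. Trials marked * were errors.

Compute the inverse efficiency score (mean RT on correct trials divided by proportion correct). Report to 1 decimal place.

736.9 ms

Correct trials (n=10): 650, 486, 737, 548, 588, 686, 691, 700, 513, 542
Mean correct RT = 6141/10 = 614.1000 ms
Proportion correct = 10/12
IES = 614.1000 / (10/12) = 736.920 ms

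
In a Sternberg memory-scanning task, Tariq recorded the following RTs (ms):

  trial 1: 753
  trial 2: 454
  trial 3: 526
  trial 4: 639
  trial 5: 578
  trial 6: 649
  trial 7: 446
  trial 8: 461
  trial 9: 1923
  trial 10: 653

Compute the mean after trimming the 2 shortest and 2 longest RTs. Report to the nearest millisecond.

584 ms

Sorted: 446, 454, 461, 526, 578, 639, 649, 653, 753, 1923
Drop lowest 2 (446, 454) and highest 2 (753, 1923)
Remaining (n=6): Σ = 3506, mean = 3506/6 = 584.333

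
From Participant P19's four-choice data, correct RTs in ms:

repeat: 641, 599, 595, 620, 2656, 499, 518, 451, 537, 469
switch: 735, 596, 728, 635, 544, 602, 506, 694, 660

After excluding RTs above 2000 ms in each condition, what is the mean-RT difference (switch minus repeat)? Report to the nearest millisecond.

repeat: exclude 2656
M(repeat) = 4929/9 = 547.667
M(switch) = 5700/9 = 633.333
Difference = 633.333 − 547.667 = 85.667 ms

86 ms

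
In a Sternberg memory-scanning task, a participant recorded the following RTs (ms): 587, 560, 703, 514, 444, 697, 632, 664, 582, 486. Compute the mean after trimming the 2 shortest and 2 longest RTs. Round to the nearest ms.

590 ms

Sorted: 444, 486, 514, 560, 582, 587, 632, 664, 697, 703
Drop lowest 2 (444, 486) and highest 2 (697, 703)
Remaining (n=6): Σ = 3539, mean = 3539/6 = 589.833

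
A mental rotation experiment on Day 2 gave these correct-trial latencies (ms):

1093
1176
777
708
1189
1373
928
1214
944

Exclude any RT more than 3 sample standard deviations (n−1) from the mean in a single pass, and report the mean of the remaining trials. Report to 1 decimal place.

1044.7 ms

n = 9, ΣRT = 9402, M = 1044.667
Σ(x−M)² = 385628.00; s = √(385628.00/8) = 219.553
Cutoffs: 1044.667 ± 3·219.553 → [386.0, 1703.3]
No RTs fall outside the cutoffs; all 9 retained. Mean = 9402/9 = 1044.667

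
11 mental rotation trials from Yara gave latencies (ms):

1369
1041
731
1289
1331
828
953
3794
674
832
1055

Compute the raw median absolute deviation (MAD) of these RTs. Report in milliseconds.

248 ms

Sorted: 674, 731, 828, 832, 953, 1041, 1055, 1289, 1331, 1369, 3794 → median = 1041
|x − 1041|: 328, 0, 310, 248, 290, 213, 88, 2753, 367, 209, 14
Sorted deviations: 0, 14, 88, 209, 213, 248, 290, 310, 328, 367, 2753 → MAD = 248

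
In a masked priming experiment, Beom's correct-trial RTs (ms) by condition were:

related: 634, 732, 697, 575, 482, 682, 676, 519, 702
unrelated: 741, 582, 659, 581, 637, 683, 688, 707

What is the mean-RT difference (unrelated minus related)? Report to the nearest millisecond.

M(related) = 5699/9 = 633.222
M(unrelated) = 5278/8 = 659.750
Difference = 659.750 − 633.222 = 26.528 ms

27 ms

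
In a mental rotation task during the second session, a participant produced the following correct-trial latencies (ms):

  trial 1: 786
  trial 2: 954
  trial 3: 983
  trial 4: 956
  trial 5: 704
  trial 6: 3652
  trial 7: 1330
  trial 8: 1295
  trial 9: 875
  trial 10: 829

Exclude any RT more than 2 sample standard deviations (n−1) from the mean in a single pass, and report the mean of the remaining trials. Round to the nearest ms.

968 ms

n = 10, ΣRT = 12364, M = 1236.400
Σ(x−M)² = 6852798.40; s = √(6852798.40/9) = 872.595
Cutoffs: 1236.400 ± 2·872.595 → [-508.8, 2981.6]
Outside: 3652 → excluded.
Retained (n=9): Σ = 8712, mean = 8712/9 = 968.000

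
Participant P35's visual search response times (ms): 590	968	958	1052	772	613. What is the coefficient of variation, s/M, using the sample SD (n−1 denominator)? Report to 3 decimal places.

0.238

n = 6, Σ = 4953, M = 825.5000
Σ(x−M)² = 192643.500; s = √(192643.500/5) = 196.2873
CV = 196.2873 / 825.5000 = 0.23778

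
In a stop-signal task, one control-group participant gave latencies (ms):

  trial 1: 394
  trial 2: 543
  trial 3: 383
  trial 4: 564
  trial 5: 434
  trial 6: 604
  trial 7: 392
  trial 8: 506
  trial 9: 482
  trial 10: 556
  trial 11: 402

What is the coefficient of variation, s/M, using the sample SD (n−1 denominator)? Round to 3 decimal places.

0.169

n = 11, Σ = 5260, M = 478.1818
Σ(x−M)² = 65569.636; s = √(65569.636/10) = 80.9751
CV = 80.9751 / 478.1818 = 0.16934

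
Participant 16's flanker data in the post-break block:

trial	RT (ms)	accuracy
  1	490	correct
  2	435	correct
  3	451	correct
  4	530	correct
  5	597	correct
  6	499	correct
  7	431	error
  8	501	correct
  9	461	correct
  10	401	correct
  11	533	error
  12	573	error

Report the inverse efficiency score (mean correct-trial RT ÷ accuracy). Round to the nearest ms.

647 ms

Correct trials (n=9): 490, 435, 451, 530, 597, 499, 501, 461, 401
Mean correct RT = 4365/9 = 485.0000 ms
Proportion correct = 9/12
IES = 485.0000 / (9/12) = 646.667 ms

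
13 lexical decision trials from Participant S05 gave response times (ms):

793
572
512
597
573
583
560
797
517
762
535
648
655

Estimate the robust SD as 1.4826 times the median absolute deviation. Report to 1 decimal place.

Sorted: 512, 517, 535, 560, 572, 573, 583, 597, 648, 655, 762, 793, 797 → median = 583
|x − 583| sorted: 0, 10, 11, 14, 23, 48, 65, 66, 71, 72, 179, 210, 214 → MAD = 65
Robust SD ≈ 1.4826 × 65 = 96.369

96.4 ms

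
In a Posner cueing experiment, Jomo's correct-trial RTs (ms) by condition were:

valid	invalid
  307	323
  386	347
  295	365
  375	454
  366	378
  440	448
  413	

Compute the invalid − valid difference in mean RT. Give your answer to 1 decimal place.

M(valid) = 2582/7 = 368.857
M(invalid) = 2315/6 = 385.833
Difference = 385.833 − 368.857 = 16.976 ms

17.0 ms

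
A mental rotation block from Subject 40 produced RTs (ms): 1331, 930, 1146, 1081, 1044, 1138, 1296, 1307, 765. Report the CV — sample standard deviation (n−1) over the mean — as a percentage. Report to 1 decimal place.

16.8%

n = 9, Σ = 10038, M = 1115.3333
Σ(x−M)² = 280692.000; s = √(280692.000/8) = 187.3139
CV = 187.3139 / 1115.3333 = 0.16794 = 16.794%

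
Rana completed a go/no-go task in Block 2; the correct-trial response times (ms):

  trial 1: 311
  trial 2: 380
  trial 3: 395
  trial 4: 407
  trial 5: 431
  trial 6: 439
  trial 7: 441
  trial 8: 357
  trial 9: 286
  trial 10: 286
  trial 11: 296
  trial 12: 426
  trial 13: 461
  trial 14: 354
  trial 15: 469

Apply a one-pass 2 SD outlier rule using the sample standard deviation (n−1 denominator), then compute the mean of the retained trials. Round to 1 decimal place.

382.6 ms

n = 15, ΣRT = 5739, M = 382.600
Σ(x−M)² = 57947.60; s = √(57947.60/14) = 64.336
Cutoffs: 382.600 ± 2·64.336 → [253.9, 511.3]
No RTs fall outside the cutoffs; all 15 retained. Mean = 5739/15 = 382.600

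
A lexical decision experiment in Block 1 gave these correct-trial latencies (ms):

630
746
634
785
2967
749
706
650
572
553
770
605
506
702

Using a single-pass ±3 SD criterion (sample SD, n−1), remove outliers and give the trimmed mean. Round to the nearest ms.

n = 14, ΣRT = 11575, M = 826.786
Σ(x−M)² = 5027336.36; s = √(5027336.36/13) = 621.867
Cutoffs: 826.786 ± 3·621.867 → [-1038.8, 2692.4]
Outside: 2967 → excluded.
Retained (n=13): Σ = 8608, mean = 8608/13 = 662.154

662 ms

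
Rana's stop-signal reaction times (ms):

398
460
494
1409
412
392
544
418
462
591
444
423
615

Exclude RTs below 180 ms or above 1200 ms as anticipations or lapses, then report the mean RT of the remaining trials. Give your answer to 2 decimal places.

471.08 ms

Excluded: 1409
Retained (n=12): Σ = 5653
Mean = 5653/12 = 471.0833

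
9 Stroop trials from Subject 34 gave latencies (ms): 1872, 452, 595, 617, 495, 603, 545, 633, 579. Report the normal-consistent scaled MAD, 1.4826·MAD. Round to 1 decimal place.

56.3 ms

Sorted: 452, 495, 545, 579, 595, 603, 617, 633, 1872 → median = 595
|x − 595| sorted: 0, 8, 16, 22, 38, 50, 100, 143, 1277 → MAD = 38
Robust SD ≈ 1.4826 × 38 = 56.339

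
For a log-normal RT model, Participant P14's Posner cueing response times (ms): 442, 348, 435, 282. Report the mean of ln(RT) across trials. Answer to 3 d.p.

ln(RT): 6.0913, 5.8522, 6.0753, 5.6419
Σ ln(RT) = 23.6608
Mean = 23.6608/4 = 5.91519

5.915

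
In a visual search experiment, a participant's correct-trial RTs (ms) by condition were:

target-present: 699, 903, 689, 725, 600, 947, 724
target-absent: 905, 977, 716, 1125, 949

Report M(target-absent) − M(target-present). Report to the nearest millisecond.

179 ms

M(target-present) = 5287/7 = 755.286
M(target-absent) = 4672/5 = 934.400
Difference = 934.400 − 755.286 = 179.114 ms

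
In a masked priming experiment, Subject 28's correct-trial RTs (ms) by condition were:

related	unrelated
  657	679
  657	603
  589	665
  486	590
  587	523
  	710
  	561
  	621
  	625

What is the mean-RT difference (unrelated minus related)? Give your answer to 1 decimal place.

M(related) = 2976/5 = 595.200
M(unrelated) = 5577/9 = 619.667
Difference = 619.667 − 595.200 = 24.467 ms

24.5 ms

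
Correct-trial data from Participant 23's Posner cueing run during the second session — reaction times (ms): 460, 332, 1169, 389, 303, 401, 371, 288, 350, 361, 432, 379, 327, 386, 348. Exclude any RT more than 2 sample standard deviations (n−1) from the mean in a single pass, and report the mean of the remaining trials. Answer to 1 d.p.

366.2 ms

n = 15, ΣRT = 6296, M = 419.733
Σ(x−M)² = 630374.93; s = √(630374.93/14) = 212.195
Cutoffs: 419.733 ± 2·212.195 → [-4.7, 844.1]
Outside: 1169 → excluded.
Retained (n=14): Σ = 5127, mean = 5127/14 = 366.214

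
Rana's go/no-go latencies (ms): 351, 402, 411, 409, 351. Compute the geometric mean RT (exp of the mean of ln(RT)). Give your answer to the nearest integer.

ln(RT): 5.8608, 5.9965, 6.0186, 6.0137, 5.8608
Mean ln(RT) = 29.7503/5 = 5.95007
Geometric mean = exp(5.95007) = 383.78 ms

384 ms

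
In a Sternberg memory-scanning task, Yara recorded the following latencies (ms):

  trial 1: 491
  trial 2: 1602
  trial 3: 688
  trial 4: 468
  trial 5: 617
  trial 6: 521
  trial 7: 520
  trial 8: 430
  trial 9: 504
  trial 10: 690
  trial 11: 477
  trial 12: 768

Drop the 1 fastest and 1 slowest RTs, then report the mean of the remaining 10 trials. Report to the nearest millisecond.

Sorted: 430, 468, 477, 491, 504, 520, 521, 617, 688, 690, 768, 1602
Drop lowest 1 (430) and highest 1 (1602)
Remaining (n=10): Σ = 5744, mean = 5744/10 = 574.400

574 ms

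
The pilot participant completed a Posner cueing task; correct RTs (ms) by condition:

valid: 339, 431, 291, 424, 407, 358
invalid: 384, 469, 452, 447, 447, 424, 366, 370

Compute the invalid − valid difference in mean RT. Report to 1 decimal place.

44.9 ms

M(valid) = 2250/6 = 375.000
M(invalid) = 3359/8 = 419.875
Difference = 419.875 − 375.000 = 44.875 ms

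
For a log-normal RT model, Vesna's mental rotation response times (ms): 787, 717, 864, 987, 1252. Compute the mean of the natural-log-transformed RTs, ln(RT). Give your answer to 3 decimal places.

ln(RT): 6.6682, 6.5751, 6.7616, 6.8947, 7.1325
Σ ln(RT) = 34.0320
Mean = 34.0320/5 = 6.80641

6.806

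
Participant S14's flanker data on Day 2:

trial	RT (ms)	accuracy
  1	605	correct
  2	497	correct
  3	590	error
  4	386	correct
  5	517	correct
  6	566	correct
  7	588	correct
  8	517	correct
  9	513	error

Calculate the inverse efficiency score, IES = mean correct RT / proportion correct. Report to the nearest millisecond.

Correct trials (n=7): 605, 497, 386, 517, 566, 588, 517
Mean correct RT = 3676/7 = 525.1429 ms
Proportion correct = 7/9
IES = 525.1429 / (7/9) = 675.184 ms

675 ms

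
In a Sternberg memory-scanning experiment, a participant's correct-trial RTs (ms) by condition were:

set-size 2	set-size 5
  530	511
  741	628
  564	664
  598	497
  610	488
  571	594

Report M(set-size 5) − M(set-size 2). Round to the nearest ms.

-39 ms

M(set-size 2) = 3614/6 = 602.333
M(set-size 5) = 3382/6 = 563.667
Difference = 563.667 − 602.333 = -38.667 ms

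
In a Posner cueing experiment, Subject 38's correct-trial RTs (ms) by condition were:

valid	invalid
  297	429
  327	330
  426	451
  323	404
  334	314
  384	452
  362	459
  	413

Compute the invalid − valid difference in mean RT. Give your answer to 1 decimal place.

56.1 ms

M(valid) = 2453/7 = 350.429
M(invalid) = 3252/8 = 406.500
Difference = 406.500 − 350.429 = 56.071 ms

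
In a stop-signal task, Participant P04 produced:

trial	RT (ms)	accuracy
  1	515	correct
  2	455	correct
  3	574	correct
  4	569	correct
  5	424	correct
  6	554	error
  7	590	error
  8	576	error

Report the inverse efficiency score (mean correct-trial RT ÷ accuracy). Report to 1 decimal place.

Correct trials (n=5): 515, 455, 574, 569, 424
Mean correct RT = 2537/5 = 507.4000 ms
Proportion correct = 5/8
IES = 507.4000 / (5/8) = 811.840 ms

811.8 ms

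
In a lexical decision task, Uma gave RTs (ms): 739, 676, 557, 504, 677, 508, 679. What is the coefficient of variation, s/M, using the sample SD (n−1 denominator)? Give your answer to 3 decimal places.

n = 7, Σ = 4340, M = 620.0000
Σ(x−M)² = 53996.000; s = √(53996.000/6) = 94.8648
CV = 94.8648 / 620.0000 = 0.15301

0.153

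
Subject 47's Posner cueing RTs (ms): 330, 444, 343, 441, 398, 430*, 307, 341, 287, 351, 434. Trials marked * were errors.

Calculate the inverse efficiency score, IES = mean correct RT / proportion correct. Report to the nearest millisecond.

Correct trials (n=10): 330, 444, 343, 441, 398, 307, 341, 287, 351, 434
Mean correct RT = 3676/10 = 367.6000 ms
Proportion correct = 10/11
IES = 367.6000 / (10/11) = 404.360 ms

404 ms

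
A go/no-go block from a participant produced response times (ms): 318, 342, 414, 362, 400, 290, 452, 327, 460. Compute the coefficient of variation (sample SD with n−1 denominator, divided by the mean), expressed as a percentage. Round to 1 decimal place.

n = 9, Σ = 3365, M = 373.8889
Σ(x−M)² = 29324.889; s = √(29324.889/8) = 60.5443
CV = 60.5443 / 373.8889 = 0.16193 = 16.193%

16.2%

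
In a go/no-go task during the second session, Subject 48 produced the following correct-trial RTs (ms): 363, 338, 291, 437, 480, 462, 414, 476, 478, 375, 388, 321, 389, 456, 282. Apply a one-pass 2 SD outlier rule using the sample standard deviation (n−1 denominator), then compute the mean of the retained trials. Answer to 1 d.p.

396.7 ms

n = 15, ΣRT = 5950, M = 396.667
Σ(x−M)² = 64787.33; s = √(64787.33/14) = 68.027
Cutoffs: 396.667 ± 2·68.027 → [260.6, 532.7]
No RTs fall outside the cutoffs; all 15 retained. Mean = 5950/15 = 396.667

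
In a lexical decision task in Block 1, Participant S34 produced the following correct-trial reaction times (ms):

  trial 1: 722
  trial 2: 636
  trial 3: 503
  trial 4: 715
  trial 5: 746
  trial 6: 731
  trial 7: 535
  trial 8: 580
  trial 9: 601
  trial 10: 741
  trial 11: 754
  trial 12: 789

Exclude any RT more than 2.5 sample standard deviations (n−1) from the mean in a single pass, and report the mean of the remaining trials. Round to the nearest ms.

n = 12, ΣRT = 8053, M = 671.083
Σ(x−M)² = 100600.92; s = √(100600.92/11) = 95.632
Cutoffs: 671.083 ± 2.5·95.632 → [432.0, 910.2]
No RTs fall outside the cutoffs; all 12 retained. Mean = 8053/12 = 671.083

671 ms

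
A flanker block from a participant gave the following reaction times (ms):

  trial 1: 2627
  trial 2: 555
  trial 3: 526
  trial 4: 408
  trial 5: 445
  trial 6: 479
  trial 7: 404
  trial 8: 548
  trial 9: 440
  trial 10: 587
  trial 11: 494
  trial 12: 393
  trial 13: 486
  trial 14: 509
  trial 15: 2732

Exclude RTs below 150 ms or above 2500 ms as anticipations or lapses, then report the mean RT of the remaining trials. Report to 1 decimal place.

482.6 ms

Excluded: 2627, 2732
Retained (n=13): Σ = 6274
Mean = 6274/13 = 482.6154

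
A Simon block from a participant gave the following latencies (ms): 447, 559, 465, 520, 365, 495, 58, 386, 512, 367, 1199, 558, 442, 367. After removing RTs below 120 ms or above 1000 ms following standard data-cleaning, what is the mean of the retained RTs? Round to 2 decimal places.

Excluded: 58, 1199
Retained (n=12): Σ = 5483
Mean = 5483/12 = 456.9167

456.92 ms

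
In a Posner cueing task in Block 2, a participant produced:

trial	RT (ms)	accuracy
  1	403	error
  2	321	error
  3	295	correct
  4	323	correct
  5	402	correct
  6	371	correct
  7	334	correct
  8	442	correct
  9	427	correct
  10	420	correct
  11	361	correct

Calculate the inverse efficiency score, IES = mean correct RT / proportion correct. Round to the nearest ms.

458 ms

Correct trials (n=9): 295, 323, 402, 371, 334, 442, 427, 420, 361
Mean correct RT = 3375/9 = 375.0000 ms
Proportion correct = 9/11
IES = 375.0000 / (9/11) = 458.333 ms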